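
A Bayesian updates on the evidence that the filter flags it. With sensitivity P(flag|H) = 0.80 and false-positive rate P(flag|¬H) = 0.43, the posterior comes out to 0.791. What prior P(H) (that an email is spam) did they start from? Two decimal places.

P(H) = 0.67

In odds form, posterior odds = prior odds × likelihood ratio, so prior odds = posterior odds ÷ LR.
Posterior odds = 0.791/(1−0.791) = 3.7847. LR = 0.80/0.43 = 1.8605.
Prior odds = 3.7847/1.8605 = 2.0342, so P(H) = 2.0342/(1+2.0342) ≈ 0.67.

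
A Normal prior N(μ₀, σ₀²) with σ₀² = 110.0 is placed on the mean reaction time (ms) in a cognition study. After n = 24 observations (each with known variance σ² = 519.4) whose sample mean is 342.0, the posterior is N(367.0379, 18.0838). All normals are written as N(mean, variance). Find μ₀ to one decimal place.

μ₀ = 494.3

The posterior mean is a precision-weighted average: μ_n = (τ₀μ₀ + τ_data·x̄)/(τ₀+τ_data), with τ₀=1/σ₀² and τ_data=n/σ².
Here τ₀ = 1/110.0 = 0.009091 and τ_data = 24/519.4 = 0.046207, so τ_n = 0.055298.
Rearranging for μ₀: μ₀ = (μ_n·τ_n − τ_data·x̄)/τ₀ = (367.0379·0.055298 − 0.046207·342.0) / 0.009091 = 4.493668/0.009091 ≈ 494.3.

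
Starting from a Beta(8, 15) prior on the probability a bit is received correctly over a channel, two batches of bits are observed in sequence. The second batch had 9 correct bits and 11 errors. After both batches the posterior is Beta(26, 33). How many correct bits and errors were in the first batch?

Because Beta–binomial updating is additive in the counts, the combined data contributed (α_post−α_prior, β_post−β_prior) successes and failures.
Total across both batches: 26−8=18 correct bits, 33−15=18 errors.
Subtract the second batch: 18−9=9 correct bits and 18−11=7 errors.

9 correct bits and 7 errors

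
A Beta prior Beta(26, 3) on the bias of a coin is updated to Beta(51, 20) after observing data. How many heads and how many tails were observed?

Beta is conjugate to the binomial likelihood: posterior = Beta(a+s, b+f).
So s = 51 − 26 = 25 and f = 20 − 3 = 17.

25 heads and 17 tails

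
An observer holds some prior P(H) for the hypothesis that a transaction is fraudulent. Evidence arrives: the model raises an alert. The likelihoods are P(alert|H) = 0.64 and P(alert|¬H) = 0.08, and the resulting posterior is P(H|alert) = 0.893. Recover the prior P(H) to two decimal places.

In odds form, posterior odds = prior odds × likelihood ratio, so prior odds = posterior odds ÷ LR.
Posterior odds = 0.893/(1−0.893) = 8.3458. LR = 0.64/0.08 = 8.0000.
Prior odds = 8.3458/8.0000 = 1.0432, so P(H) = 1.0432/(1+1.0432) ≈ 0.51.

P(H) = 0.51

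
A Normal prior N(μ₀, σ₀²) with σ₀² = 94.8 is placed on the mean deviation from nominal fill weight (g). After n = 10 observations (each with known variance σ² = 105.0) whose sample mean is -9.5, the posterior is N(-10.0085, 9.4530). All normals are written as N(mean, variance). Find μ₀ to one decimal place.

μ₀ = -14.6

With known observation variance, the Normal–Normal posterior has precision τ_n = τ₀ + n/σ² and mean μ_n = (τ₀μ₀ + (n/σ²)x̄)/τ_n.
Here τ₀ = 1/94.8 = 0.010549 and τ_data = 10/105.0 = 0.095238, so τ_n = 0.105787.
Rearranging for μ₀: μ₀ = (μ_n·τ_n − τ_data·x̄)/τ₀ = (-10.0085·0.105787 − 0.095238·-9.5) / 0.010549 = -0.154008/0.010549 ≈ -14.6.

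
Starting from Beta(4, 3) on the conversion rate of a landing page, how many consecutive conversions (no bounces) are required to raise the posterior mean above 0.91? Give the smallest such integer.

k = 27

After k conversions and 0 bounces the posterior is Beta(4+k, 3), with mean (4+k)/(4+3+k).
Set (4+k)/(7+k) > 0.91 and solve: k > (0.91·7 − 4)/(1 − 0.91) = 26.333.
The smallest integer exceeding 26.333 is 27.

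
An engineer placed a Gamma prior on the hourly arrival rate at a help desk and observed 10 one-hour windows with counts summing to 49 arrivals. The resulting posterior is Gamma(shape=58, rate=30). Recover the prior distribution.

Gamma(shape=9, rate=20)

A Gamma(α, β) prior (rate parametrization) on a Poisson rate with n observations summing to S gives posterior Gamma(α+S, β+n).
So α = 58 − 49 = 9 and β = 30 − 10 = 20.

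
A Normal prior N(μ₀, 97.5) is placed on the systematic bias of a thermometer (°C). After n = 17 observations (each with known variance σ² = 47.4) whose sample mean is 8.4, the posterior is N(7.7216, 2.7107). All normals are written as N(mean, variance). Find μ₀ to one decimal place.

With known observation variance, the Normal–Normal posterior has precision τ_n = τ₀ + n/σ² and mean μ_n = (τ₀μ₀ + (n/σ²)x̄)/τ_n.
Here τ₀ = 1/97.5 = 0.010256 and τ_data = 17/47.4 = 0.358650, so τ_n = 0.368906.
Rearranging for μ₀: μ₀ = (μ_n·τ_n − τ_data·x̄)/τ₀ = (7.7216·0.368906 − 0.358650·8.4) / 0.010256 = -0.164115/0.010256 ≈ -16.0.

μ₀ = -16.0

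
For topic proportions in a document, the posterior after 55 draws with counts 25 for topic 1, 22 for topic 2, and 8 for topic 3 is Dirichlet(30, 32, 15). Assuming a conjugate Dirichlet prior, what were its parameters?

For a Dirichlet(α) prior with multinomial counts c, the posterior is Dirichlet(α + c) componentwise.
Subtract each count from the matching posterior parameter: 30−25=5, 32−22=10, 15−8=7.

Dirichlet(5, 10, 7)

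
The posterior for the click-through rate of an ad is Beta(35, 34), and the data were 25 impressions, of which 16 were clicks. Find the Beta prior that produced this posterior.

Beta is conjugate to the binomial likelihood: posterior = Beta(α+s, β+f).
So α = 35 − 16 = 19 and β = 34 − 9 = 25.

Beta(19, 25)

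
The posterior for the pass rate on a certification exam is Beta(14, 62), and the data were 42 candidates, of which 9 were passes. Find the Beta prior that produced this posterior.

Beta(5, 29)

A Beta(a, b) prior with s successes and f failures in binomial data gives a Beta(a+s, b+f) posterior.
Subtract the data counts: 14−9=5, 62−33=29.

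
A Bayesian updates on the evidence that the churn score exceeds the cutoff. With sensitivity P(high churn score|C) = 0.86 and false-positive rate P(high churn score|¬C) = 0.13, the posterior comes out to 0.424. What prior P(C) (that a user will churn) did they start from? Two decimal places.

Bayes' rule in odds form gives O(C|E) = O(C)·[P(E|C)/P(E|¬C)], hence O(C) = O(C|E)/LR.
Posterior odds = 0.424/(1−0.424) = 0.7361. LR = 0.86/0.13 = 6.6154.
Prior odds = 0.7361/6.6154 = 0.1113, so P(C) = 0.1113/(1+0.1113) ≈ 0.10.

P(C) = 0.10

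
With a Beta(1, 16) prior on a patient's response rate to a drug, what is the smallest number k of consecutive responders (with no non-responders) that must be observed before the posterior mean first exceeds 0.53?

k = 18

After k responders and 0 non-responders the posterior is Beta(1+k, 16), with mean (1+k)/(1+16+k).
Set (1+k)/(17+k) > 0.53 and solve: k > (0.53·17 − 1)/(1 − 0.53) = 17.043.
The smallest integer exceeding 17.043 is 18, and checking k=18: (19)/(35) = 0.5429 > 0.53.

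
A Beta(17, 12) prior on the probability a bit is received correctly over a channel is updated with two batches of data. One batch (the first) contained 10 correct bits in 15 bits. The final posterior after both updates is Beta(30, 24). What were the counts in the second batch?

3 correct bits and 7 errors

Because Beta–binomial updating is additive in the counts, the combined data contributed (α_post−α_prior, β_post−β_prior) successes and failures.
Total across both batches: 30−17=13 correct bits, 24−12=12 errors.
Subtract the first batch: 13−10=3 correct bits and 12−5=7 errors.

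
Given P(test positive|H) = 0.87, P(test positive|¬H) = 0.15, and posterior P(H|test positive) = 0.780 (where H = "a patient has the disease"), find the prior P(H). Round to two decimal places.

Bayes' rule in odds form gives O(H|E) = O(H)·[P(E|H)/P(E|¬H)], hence O(H) = O(H|E)/LR.
Posterior odds = 0.780/(1−0.780) = 3.5455. LR = 0.87/0.15 = 5.8000.
Prior odds = 3.5455/5.8000 = 0.6113, so P(H) = 0.6113/(1+0.6113) ≈ 0.38.

P(H) = 0.38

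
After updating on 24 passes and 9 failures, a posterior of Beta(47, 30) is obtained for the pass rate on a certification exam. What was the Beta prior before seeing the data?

Beta(23, 21)

Beta is conjugate to the binomial likelihood: posterior = Beta(a+s, b+f).
Subtract the data counts: 47−24=23, 30−9=21.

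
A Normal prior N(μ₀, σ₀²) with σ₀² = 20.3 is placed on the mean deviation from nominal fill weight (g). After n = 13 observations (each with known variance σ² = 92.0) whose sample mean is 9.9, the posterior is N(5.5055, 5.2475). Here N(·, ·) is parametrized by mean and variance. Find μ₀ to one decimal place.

μ₀ = -7.1

The posterior mean is a precision-weighted average: μ_n = (τ₀μ₀ + τ_data·x̄)/(τ₀+τ_data), with τ₀=1/σ₀² and τ_data=n/σ².
Here τ₀ = 1/20.3 = 0.049261 and τ_data = 13/92.0 = 0.141304, so τ_n = 0.190565.
Rearranging for μ₀: μ₀ = (μ_n·τ_n − τ_data·x̄)/τ₀ = (5.5055·0.190565 − 0.141304·9.9) / 0.049261 = -0.349754/0.049261 ≈ -7.1.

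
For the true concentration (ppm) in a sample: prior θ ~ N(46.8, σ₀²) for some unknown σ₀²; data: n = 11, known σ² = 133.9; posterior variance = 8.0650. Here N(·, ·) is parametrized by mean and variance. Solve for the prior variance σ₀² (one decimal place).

Posterior precision equals prior precision plus data precision: 1/σ_n² = 1/σ₀² + n/σ².
So 1/σ₀² = 1/8.0650 − 11/133.9 = 0.123993 − 0.082151 = 0.041842.
Hence σ₀² = 1/0.041842 ≈ 23.9.

σ₀² = 23.9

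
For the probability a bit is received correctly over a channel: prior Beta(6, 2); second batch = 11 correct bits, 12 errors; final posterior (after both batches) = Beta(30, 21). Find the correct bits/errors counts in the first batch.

13 correct bits and 7 errors

Sequential conjugate updates are equivalent to a single update on the pooled data, so total successes = posterior α − prior α and total failures = posterior β − prior β.
Total across both batches: 30−6=24 correct bits, 21−2=19 errors.
Subtract the second batch: 24−11=13 correct bits and 19−12=7 errors.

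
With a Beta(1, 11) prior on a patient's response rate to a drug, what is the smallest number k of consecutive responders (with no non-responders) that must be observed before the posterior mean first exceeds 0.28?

k = 4

After k responders and 0 non-responders the posterior is Beta(1+k, 11), with mean (1+k)/(1+11+k).
Set (1+k)/(12+k) > 0.28 and solve: k > (0.28·12 − 1)/(1 − 0.28) = 3.278.
The smallest integer exceeding 3.278 is 4.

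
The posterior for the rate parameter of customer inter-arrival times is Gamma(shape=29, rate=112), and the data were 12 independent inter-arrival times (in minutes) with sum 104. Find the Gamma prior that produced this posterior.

Gamma(shape=17, rate=8)

Gamma–exponential conjugacy: posterior shape = α + n, posterior rate = β + Σtᵢ.
So α = 29 − 12 = 17 and β = 112 − 104 = 8.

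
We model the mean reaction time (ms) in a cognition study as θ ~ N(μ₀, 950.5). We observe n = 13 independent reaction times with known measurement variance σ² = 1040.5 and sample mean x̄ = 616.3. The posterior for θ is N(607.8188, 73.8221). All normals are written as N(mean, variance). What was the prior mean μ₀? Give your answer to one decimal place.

μ₀ = 507.1

The posterior mean is a precision-weighted average: μ_n = (τ₀μ₀ + τ_data·x̄)/(τ₀+τ_data), with τ₀=1/σ₀² and τ_data=n/σ².
Here τ₀ = 1/950.5 = 0.001052 and τ_data = 13/1040.5 = 0.012494, so τ_n = 0.013546.
Rearranging for μ₀: μ₀ = (μ_n·τ_n − τ_data·x̄)/τ₀ = (607.8188·0.013546 − 0.012494·616.3) / 0.001052 = 0.533461/0.001052 ≈ 507.1.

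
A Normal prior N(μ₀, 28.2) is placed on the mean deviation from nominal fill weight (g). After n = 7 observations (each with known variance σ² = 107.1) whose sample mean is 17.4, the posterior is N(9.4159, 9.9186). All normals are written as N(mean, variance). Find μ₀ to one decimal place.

With known observation variance, the Normal–Normal posterior has precision τ_n = τ₀ + n/σ² and mean μ_n = (τ₀μ₀ + (n/σ²)x̄)/τ_n.
Here τ₀ = 1/28.2 = 0.035461 and τ_data = 7/107.1 = 0.065359, so τ_n = 0.100820.
Rearranging for μ₀: μ₀ = (μ_n·τ_n − τ_data·x̄)/τ₀ = (9.4159·0.100820 − 0.065359·17.4) / 0.035461 = -0.187936/0.035461 ≈ -5.3.

μ₀ = -5.3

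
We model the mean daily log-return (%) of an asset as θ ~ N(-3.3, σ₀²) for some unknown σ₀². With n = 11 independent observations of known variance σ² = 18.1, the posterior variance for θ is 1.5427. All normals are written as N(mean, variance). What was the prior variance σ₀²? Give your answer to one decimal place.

Posterior precision equals prior precision plus data precision: 1/σ_n² = 1/σ₀² + n/σ².
So 1/σ₀² = 1/1.5427 − 11/18.1 = 0.648214 − 0.607735 = 0.040479.
Hence σ₀² = 1/0.040479 ≈ 24.7.

σ₀² = 24.7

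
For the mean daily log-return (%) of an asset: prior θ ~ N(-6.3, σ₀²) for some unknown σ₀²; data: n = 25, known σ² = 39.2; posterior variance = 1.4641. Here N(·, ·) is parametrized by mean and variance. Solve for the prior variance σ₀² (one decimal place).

σ₀² = 22.1

For the Normal–Normal model with known σ², precisions add: τ_n = τ₀ + n/σ².
So 1/σ₀² = 1/1.4641 − 25/39.2 = 0.683013 − 0.637755 = 0.045258.
Hence σ₀² = 1/0.045258 ≈ 22.1.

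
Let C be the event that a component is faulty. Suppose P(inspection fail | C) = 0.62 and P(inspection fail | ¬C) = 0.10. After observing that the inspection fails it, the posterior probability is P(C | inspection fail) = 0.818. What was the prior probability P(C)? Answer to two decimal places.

Bayes' rule in odds form gives O(C|E) = O(C)·[P(E|C)/P(E|¬C)], hence O(C) = O(C|E)/LR.
Posterior odds = 0.818/(1−0.818) = 4.4945. LR = 0.62/0.10 = 6.2000.
Prior odds = 4.4945/6.2000 = 0.7249, so P(C) = 0.7249/(1+0.7249) ≈ 0.42.

P(C) = 0.42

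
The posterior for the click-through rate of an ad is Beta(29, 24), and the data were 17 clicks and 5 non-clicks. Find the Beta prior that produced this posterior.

Beta(12, 19)

Under Beta–binomial conjugacy the posterior parameters are (α+s, β+f).
Subtract the data counts: 29−17=12, 24−5=19.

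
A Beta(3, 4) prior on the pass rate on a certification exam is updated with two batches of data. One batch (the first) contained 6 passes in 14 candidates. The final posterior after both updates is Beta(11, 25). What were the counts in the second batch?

2 passes and 13 failures

Because Beta–binomial updating is additive in the counts, the combined data contributed (α_post−α_prior, β_post−β_prior) successes and failures.
Total across both batches: 11−3=8 passes, 25−4=21 failures.
Subtract the first batch: 8−6=2 passes and 21−8=13 failures.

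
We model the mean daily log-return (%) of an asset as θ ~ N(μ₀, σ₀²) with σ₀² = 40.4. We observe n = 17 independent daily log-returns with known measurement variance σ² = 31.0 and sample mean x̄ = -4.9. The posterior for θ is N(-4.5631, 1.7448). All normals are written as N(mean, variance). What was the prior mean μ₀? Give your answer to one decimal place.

The posterior mean is a precision-weighted average: μ_n = (τ₀μ₀ + τ_data·x̄)/(τ₀+τ_data), with τ₀=1/σ₀² and τ_data=n/σ².
Here τ₀ = 1/40.4 = 0.024752 and τ_data = 17/31.0 = 0.548387, so τ_n = 0.573139.
Rearranging for μ₀: μ₀ = (μ_n·τ_n − τ_data·x̄)/τ₀ = (-4.5631·0.573139 − 0.548387·-4.9) / 0.024752 = 0.071806/0.024752 ≈ 2.9.

μ₀ = 2.9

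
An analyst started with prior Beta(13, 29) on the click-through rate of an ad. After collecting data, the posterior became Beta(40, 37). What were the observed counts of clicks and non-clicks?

27 clicks and 8 non-clicks

Beta is conjugate to the binomial likelihood: posterior = Beta(a+s, b+f).
So s = 40 − 13 = 27 and f = 37 − 29 = 8.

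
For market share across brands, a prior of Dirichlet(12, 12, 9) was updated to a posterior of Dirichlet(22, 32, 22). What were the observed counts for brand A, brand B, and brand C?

For a Dirichlet(α) prior with multinomial counts c, the posterior is Dirichlet(α + c) componentwise.
Counts are posterior − prior componentwise: 22−12=10, 32−12=20, 22−9=13.

counts (10, 20, 13)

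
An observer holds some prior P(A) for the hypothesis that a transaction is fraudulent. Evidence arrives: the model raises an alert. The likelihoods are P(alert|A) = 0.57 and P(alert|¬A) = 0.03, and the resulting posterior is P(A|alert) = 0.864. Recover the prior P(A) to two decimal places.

In odds form, posterior odds = prior odds × likelihood ratio, so prior odds = posterior odds ÷ LR.
Posterior odds = 0.864/(1−0.864) = 6.3529. LR = 0.57/0.03 = 19.0000.
Prior odds = 6.3529/19.0000 = 0.3344, so P(A) = 0.3344/(1+0.3344) ≈ 0.25.

P(A) = 0.25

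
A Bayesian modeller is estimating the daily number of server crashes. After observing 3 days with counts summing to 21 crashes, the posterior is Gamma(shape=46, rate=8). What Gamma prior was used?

Gamma(shape=25, rate=5)

A Gamma(α, β) prior (rate parametrization) on a Poisson rate with n observations summing to S gives posterior Gamma(α+S, β+n).
So α = 46 − 21 = 25 and β = 8 − 3 = 5.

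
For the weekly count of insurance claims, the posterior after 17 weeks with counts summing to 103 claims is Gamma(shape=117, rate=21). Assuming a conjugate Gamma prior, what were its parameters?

Gamma(shape=14, rate=4)

A Gamma(α, β) prior (rate parametrization) on a Poisson rate with n observations summing to S gives posterior Gamma(α+S, β+n).
So α = 117 − 103 = 14 and β = 21 − 17 = 4.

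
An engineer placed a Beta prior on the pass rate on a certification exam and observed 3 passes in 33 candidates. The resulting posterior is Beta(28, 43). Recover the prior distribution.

Beta(25, 13)

Beta is conjugate to the binomial likelihood: posterior = Beta(a+s, b+f).
Subtract the data counts: 28−3=25, 43−30=13.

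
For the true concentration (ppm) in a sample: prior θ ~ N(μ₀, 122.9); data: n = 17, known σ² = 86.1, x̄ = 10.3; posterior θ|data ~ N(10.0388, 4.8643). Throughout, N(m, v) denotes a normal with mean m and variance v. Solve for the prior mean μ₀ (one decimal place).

The posterior mean is a precision-weighted average: μ_n = (τ₀μ₀ + τ_data·x̄)/(τ₀+τ_data), with τ₀=1/σ₀² and τ_data=n/σ².
Here τ₀ = 1/122.9 = 0.008137 and τ_data = 17/86.1 = 0.197445, so τ_n = 0.205582.
Rearranging for μ₀: μ₀ = (μ_n·τ_n − τ_data·x̄)/τ₀ = (10.0388·0.205582 − 0.197445·10.3) / 0.008137 = 0.030113/0.008137 ≈ 3.7.

μ₀ = 3.7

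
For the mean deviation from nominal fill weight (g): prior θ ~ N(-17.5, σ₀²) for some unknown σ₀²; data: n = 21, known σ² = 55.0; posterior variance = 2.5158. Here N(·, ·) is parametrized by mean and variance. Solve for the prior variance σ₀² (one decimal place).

σ₀² = 63.8

For the Normal–Normal model with known σ², precisions add: τ_n = τ₀ + n/σ².
So 1/σ₀² = 1/2.5158 − 21/55.0 = 0.397488 − 0.381818 = 0.015670.
Hence σ₀² = 1/0.015670 ≈ 63.8.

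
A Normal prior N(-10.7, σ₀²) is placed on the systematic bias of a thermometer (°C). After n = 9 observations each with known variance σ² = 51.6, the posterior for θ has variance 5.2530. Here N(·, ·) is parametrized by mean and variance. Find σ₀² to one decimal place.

σ₀² = 62.7

Posterior precision equals prior precision plus data precision: 1/σ_n² = 1/σ₀² + n/σ².
So 1/σ₀² = 1/5.2530 − 9/51.6 = 0.190367 − 0.174419 = 0.015948.
Hence σ₀² = 1/0.015948 ≈ 62.7.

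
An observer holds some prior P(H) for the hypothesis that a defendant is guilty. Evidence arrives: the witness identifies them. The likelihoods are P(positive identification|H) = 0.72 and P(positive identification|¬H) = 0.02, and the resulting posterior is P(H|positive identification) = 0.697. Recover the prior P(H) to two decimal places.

P(H) = 0.06

In odds form, posterior odds = prior odds × likelihood ratio, so prior odds = posterior odds ÷ LR.
Posterior odds = 0.697/(1−0.697) = 2.3003. LR = 0.72/0.02 = 36.0000.
Prior odds = 2.3003/36.0000 = 0.0639, so P(H) = 0.0639/(1+0.0639) ≈ 0.06.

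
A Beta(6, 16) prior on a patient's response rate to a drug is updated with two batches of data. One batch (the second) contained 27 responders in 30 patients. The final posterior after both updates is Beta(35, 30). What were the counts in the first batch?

Sequential conjugate updates are equivalent to a single update on the pooled data, so total successes = posterior α − prior α and total failures = posterior β − prior β.
Total across both batches: 35−6=29 responders, 30−16=14 non-responders.
Subtract the second batch: 29−27=2 responders and 14−3=11 non-responders.

2 responders and 11 non-responders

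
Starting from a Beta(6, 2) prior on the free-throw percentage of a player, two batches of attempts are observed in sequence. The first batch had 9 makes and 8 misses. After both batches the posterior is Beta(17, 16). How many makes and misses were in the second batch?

Because Beta–binomial updating is additive in the counts, the combined data contributed (α_post−α_prior, β_post−β_prior) successes and failures.
Total across both batches: 17−6=11 makes, 16−2=14 misses.
Subtract the first batch: 11−9=2 makes and 14−8=6 misses.

2 makes and 6 misses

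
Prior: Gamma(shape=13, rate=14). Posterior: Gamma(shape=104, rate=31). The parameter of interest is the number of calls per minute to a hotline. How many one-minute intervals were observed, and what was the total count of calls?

n = 17 one-minute intervals with total 91 calls

Gamma–Poisson conjugacy: posterior shape = α + Σxᵢ, posterior rate = β + n.
Matching: Σxᵢ = 104 − 13 = 91 and n = 31 − 14 = 17.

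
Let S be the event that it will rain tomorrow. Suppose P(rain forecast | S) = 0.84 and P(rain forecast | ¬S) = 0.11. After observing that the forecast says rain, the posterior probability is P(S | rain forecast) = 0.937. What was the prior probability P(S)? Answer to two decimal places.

Bayes' rule in odds form gives O(S|E) = O(S)·[P(E|S)/P(E|¬S)], hence O(S) = O(S|E)/LR.
Posterior odds = 0.937/(1−0.937) = 14.8730. LR = 0.84/0.11 = 7.6364.
Prior odds = 14.8730/7.6364 = 1.9476, so P(S) = 1.9476/(1+1.9476) ≈ 0.66.

P(S) = 0.66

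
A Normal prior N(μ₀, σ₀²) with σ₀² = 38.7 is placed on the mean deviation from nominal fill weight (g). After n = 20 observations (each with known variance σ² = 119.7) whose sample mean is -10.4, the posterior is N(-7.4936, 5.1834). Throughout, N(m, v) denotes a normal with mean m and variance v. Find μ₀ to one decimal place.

μ₀ = 11.3

The posterior mean is a precision-weighted average: μ_n = (τ₀μ₀ + τ_data·x̄)/(τ₀+τ_data), with τ₀=1/σ₀² and τ_data=n/σ².
Here τ₀ = 1/38.7 = 0.025840 and τ_data = 20/119.7 = 0.167084, so τ_n = 0.192924.
Rearranging for μ₀: μ₀ = (μ_n·τ_n − τ_data·x̄)/τ₀ = (-7.4936·0.192924 − 0.167084·-10.4) / 0.025840 = 0.291978/0.025840 ≈ 11.3.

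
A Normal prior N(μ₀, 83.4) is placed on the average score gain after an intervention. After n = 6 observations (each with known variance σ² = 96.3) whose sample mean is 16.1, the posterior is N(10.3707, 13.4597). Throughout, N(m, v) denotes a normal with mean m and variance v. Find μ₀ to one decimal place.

μ₀ = -19.4

The posterior mean is a precision-weighted average: μ_n = (τ₀μ₀ + τ_data·x̄)/(τ₀+τ_data), with τ₀=1/σ₀² and τ_data=n/σ².
Here τ₀ = 1/83.4 = 0.011990 and τ_data = 6/96.3 = 0.062305, so τ_n = 0.074295.
Rearranging for μ₀: μ₀ = (μ_n·τ_n − τ_data·x̄)/τ₀ = (10.3707·0.074295 − 0.062305·16.1) / 0.011990 = -0.232619/0.011990 ≈ -19.4.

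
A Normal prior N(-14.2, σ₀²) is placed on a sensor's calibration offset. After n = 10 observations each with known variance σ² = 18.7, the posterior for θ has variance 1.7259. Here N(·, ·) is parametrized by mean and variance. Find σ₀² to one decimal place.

σ₀² = 22.4

For the Normal–Normal model with known σ², precisions add: τ_n = τ₀ + n/σ².
So 1/σ₀² = 1/1.7259 − 10/18.7 = 0.579408 − 0.534759 = 0.044649.
Hence σ₀² = 1/0.044649 ≈ 22.4.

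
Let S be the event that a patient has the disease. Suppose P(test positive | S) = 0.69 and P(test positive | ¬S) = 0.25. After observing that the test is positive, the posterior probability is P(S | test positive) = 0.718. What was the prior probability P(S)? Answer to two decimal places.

In odds form, posterior odds = prior odds × likelihood ratio, so prior odds = posterior odds ÷ LR.
Posterior odds = 0.718/(1−0.718) = 2.5461. LR = 0.69/0.25 = 2.7600.
Prior odds = 2.5461/2.7600 = 0.9225, so P(S) = 0.9225/(1+0.9225) ≈ 0.48.

P(S) = 0.48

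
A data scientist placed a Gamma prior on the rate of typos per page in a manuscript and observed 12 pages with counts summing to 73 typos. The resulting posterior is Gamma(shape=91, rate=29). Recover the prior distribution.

Gamma–Poisson conjugacy: posterior shape = α + Σxᵢ, posterior rate = β + n.
So α = 91 − 73 = 18 and β = 29 − 12 = 17.

Gamma(shape=18, rate=17)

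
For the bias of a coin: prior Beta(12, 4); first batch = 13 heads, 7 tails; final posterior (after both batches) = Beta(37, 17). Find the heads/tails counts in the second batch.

12 heads and 6 tails

Because Beta–binomial updating is additive in the counts, the combined data contributed (α_post−α_prior, β_post−β_prior) successes and failures.
Total across both batches: 37−12=25 heads, 17−4=13 tails.
Subtract the first batch: 25−13=12 heads and 13−7=6 tails.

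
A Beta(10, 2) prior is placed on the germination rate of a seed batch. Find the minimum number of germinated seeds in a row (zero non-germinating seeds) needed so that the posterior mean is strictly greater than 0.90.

After k germinated seeds and 0 non-germinating seeds the posterior is Beta(10+k, 2), with mean (10+k)/(10+2+k).
Set (10+k)/(12+k) > 0.90 and solve: k > (0.90·12 − 10)/(1 − 0.90) = 8.000.
The smallest integer exceeding 8.000 is 9, and checking k=9: (19)/(21) = 0.9048 > 0.90.

k = 9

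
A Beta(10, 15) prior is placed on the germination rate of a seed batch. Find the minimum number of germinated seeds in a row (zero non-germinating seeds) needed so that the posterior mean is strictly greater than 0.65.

After k germinated seeds and 0 non-germinating seeds the posterior is Beta(10+k, 15), with mean (10+k)/(10+15+k).
Set (10+k)/(25+k) > 0.65 and solve: k > (0.65·25 − 10)/(1 − 0.65) = 17.857.
The smallest integer exceeding 17.857 is 18.

k = 18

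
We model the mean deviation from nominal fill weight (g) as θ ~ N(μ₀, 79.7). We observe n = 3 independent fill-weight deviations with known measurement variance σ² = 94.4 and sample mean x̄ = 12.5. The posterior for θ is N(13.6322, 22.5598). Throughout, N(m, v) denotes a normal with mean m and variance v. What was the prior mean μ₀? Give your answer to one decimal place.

μ₀ = 16.5

With known observation variance, the Normal–Normal posterior has precision τ_n = τ₀ + n/σ² and mean μ_n = (τ₀μ₀ + (n/σ²)x̄)/τ_n.
Here τ₀ = 1/79.7 = 0.012547 and τ_data = 3/94.4 = 0.031780, so τ_n = 0.044327.
Rearranging for μ₀: μ₀ = (μ_n·τ_n − τ_data·x̄)/τ₀ = (13.6322·0.044327 − 0.031780·12.5) / 0.012547 = 0.207025/0.012547 ≈ 16.5.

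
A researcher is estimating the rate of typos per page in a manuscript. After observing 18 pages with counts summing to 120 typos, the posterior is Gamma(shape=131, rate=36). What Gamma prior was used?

Gamma(shape=11, rate=18)

A Gamma(α, β) prior (rate parametrization) on a Poisson rate with n observations summing to S gives posterior Gamma(α+S, β+n).
So α = 131 − 120 = 11 and β = 36 − 18 = 18.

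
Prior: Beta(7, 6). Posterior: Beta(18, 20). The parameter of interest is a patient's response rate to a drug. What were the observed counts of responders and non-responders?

11 responders and 14 non-responders

A Beta(α, β) prior with s successes and f failures in binomial data gives a Beta(α+s, β+f) posterior.
So s = 18 − 7 = 11 and f = 20 − 6 = 14.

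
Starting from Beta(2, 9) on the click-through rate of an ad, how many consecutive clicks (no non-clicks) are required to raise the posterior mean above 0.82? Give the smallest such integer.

k = 40

After k clicks and 0 non-clicks the posterior is Beta(2+k, 9), with mean (2+k)/(2+9+k).
Set (2+k)/(11+k) > 0.82 and solve: k > (0.82·11 − 2)/(1 − 0.82) = 39.000.
The smallest integer exceeding 39.000 is 40.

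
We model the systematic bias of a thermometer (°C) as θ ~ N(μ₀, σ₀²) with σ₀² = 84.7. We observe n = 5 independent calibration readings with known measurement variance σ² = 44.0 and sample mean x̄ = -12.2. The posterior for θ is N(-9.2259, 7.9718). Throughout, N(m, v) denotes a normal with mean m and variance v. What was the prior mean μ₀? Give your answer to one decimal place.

With known observation variance, the Normal–Normal posterior has precision τ_n = τ₀ + n/σ² and mean μ_n = (τ₀μ₀ + (n/σ²)x̄)/τ_n.
Here τ₀ = 1/84.7 = 0.011806 and τ_data = 5/44.0 = 0.113636, so τ_n = 0.125442.
Rearranging for μ₀: μ₀ = (μ_n·τ_n − τ_data·x̄)/τ₀ = (-9.2259·0.125442 − 0.113636·-12.2) / 0.011806 = 0.229044/0.011806 ≈ 19.4.

μ₀ = 19.4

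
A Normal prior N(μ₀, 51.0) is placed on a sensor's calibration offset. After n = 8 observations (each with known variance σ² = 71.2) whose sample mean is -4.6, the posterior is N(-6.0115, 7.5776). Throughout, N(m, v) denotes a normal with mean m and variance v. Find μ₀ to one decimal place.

μ₀ = -14.1

With known observation variance, the Normal–Normal posterior has precision τ_n = τ₀ + n/σ² and mean μ_n = (τ₀μ₀ + (n/σ²)x̄)/τ_n.
Here τ₀ = 1/51.0 = 0.019608 and τ_data = 8/71.2 = 0.112360, so τ_n = 0.131968.
Rearranging for μ₀: μ₀ = (μ_n·τ_n − τ_data·x̄)/τ₀ = (-6.0115·0.131968 − 0.112360·-4.6) / 0.019608 = -0.276470/0.019608 ≈ -14.1.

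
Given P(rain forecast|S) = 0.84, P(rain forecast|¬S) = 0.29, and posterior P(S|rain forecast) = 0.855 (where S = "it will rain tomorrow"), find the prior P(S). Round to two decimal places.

P(S) = 0.67

Bayes' rule in odds form gives O(S|E) = O(S)·[P(E|S)/P(E|¬S)], hence O(S) = O(S|E)/LR.
Posterior odds = 0.855/(1−0.855) = 5.8966. LR = 0.84/0.29 = 2.8966.
Prior odds = 5.8966/2.8966 = 2.0357, so P(S) = 2.0357/(1+2.0357) ≈ 0.67.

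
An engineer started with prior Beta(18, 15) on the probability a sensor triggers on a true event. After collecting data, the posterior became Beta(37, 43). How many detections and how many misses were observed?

19 detections and 28 misses

Beta is conjugate to the binomial likelihood: posterior = Beta(a+s, b+f).
Match parameters: s=37−18=19, f=43−15=28.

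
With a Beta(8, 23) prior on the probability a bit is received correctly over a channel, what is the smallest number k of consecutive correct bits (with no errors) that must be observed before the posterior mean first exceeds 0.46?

k = 12

After k correct bits and 0 errors the posterior is Beta(8+k, 23), with mean (8+k)/(8+23+k).
Set (8+k)/(31+k) > 0.46 and solve: k > (0.46·31 − 8)/(1 − 0.46) = 11.593.
The smallest integer exceeding 11.593 is 12, and checking k=12: (20)/(43) = 0.4651 > 0.46.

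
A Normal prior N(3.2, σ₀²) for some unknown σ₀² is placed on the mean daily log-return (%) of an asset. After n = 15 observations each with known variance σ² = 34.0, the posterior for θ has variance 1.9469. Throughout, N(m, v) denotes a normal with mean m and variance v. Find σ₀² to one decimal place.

σ₀² = 13.8

For the Normal–Normal model with known σ², precisions add: τ_n = τ₀ + n/σ².
So 1/σ₀² = 1/1.9469 − 15/34.0 = 0.513637 − 0.441176 = 0.072461.
Hence σ₀² = 1/0.072461 ≈ 13.8.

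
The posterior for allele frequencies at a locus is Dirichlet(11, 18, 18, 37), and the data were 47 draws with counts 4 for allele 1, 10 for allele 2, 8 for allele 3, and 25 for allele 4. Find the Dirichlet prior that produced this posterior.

For a Dirichlet(α) prior with multinomial counts c, the posterior is Dirichlet(α + c) componentwise.
Subtract each count from the matching posterior parameter: 11−4=7, 18−10=8, 18−8=10, 37−25=12.

Dirichlet(7, 8, 10, 12)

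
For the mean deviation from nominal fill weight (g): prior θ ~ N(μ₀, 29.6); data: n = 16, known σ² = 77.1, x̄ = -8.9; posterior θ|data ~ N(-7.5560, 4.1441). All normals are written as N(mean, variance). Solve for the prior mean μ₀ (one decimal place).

μ₀ = 0.7

With known observation variance, the Normal–Normal posterior has precision τ_n = τ₀ + n/σ² and mean μ_n = (τ₀μ₀ + (n/σ²)x̄)/τ_n.
Here τ₀ = 1/29.6 = 0.033784 and τ_data = 16/77.1 = 0.207523, so τ_n = 0.241307.
Rearranging for μ₀: μ₀ = (μ_n·τ_n − τ_data·x̄)/τ₀ = (-7.5560·0.241307 − 0.207523·-8.9) / 0.033784 = 0.023639/0.033784 ≈ 0.7.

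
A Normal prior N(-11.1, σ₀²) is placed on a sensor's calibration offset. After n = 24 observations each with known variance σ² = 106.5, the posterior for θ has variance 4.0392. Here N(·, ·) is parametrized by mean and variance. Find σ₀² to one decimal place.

σ₀² = 45.0

Posterior precision equals prior precision plus data precision: 1/σ_n² = 1/σ₀² + n/σ².
So 1/σ₀² = 1/4.0392 − 24/106.5 = 0.247574 − 0.225352 = 0.022222.
Hence σ₀² = 1/0.022222 ≈ 45.0.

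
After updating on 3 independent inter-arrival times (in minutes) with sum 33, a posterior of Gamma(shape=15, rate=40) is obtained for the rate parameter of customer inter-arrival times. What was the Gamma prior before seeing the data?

Gamma(shape=12, rate=7)

For an exponential likelihood with a Gamma(α, β) prior on the rate, n observations with total T give posterior Gamma(α+n, β+T).
So α = 15 − 3 = 12 and β = 40 − 33 = 7.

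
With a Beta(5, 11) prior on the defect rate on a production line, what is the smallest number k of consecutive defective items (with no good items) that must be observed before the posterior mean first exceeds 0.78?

After k defective items and 0 good items the posterior is Beta(5+k, 11), with mean (5+k)/(5+11+k).
Set (5+k)/(16+k) > 0.78 and solve: k > (0.78·16 − 5)/(1 − 0.78) = 34.000.
The smallest integer exceeding 34.000 is 35.

k = 35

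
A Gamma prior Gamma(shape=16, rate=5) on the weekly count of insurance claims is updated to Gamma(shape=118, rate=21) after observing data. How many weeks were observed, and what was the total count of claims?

A Gamma(α, β) prior (rate parametrization) on a Poisson rate with n observations summing to S gives posterior Gamma(α+S, β+n).
Matching: Σxᵢ = 118 − 16 = 102 and n = 21 − 5 = 16.

n = 16 weeks with total 102 claims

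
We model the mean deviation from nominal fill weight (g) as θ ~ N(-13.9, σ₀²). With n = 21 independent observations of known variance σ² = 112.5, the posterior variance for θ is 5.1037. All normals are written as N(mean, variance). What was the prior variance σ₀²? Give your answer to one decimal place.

σ₀² = 107.9

For the Normal–Normal model with known σ², precisions add: τ_n = τ₀ + n/σ².
So 1/σ₀² = 1/5.1037 − 21/112.5 = 0.195936 − 0.186667 = 0.009269.
Hence σ₀² = 1/0.009269 ≈ 107.9.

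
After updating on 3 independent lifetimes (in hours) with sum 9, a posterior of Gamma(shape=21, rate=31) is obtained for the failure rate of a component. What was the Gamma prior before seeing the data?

For an exponential likelihood with a Gamma(α, β) prior on the rate, n observations with total T give posterior Gamma(α+n, β+T).
So α = 21 − 3 = 18 and β = 31 − 9 = 22.

Gamma(shape=18, rate=22)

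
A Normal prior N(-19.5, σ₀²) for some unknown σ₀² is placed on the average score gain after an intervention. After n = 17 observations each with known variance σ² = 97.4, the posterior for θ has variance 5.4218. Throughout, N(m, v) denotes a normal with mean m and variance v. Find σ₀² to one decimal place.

Posterior precision equals prior precision plus data precision: 1/σ_n² = 1/σ₀² + n/σ².
So 1/σ₀² = 1/5.4218 − 17/97.4 = 0.184441 − 0.174538 = 0.009903.
Hence σ₀² = 1/0.009903 ≈ 101.0.

σ₀² = 101.0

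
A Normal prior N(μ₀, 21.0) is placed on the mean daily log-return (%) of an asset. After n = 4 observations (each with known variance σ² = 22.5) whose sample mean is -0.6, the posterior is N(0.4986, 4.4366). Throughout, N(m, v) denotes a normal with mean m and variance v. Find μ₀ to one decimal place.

μ₀ = 4.6

With known observation variance, the Normal–Normal posterior has precision τ_n = τ₀ + n/σ² and mean μ_n = (τ₀μ₀ + (n/σ²)x̄)/τ_n.
Here τ₀ = 1/21.0 = 0.047619 and τ_data = 4/22.5 = 0.177778, so τ_n = 0.225397.
Rearranging for μ₀: μ₀ = (μ_n·τ_n − τ_data·x̄)/τ₀ = (0.4986·0.225397 − 0.177778·-0.6) / 0.047619 = 0.219050/0.047619 ≈ 4.6.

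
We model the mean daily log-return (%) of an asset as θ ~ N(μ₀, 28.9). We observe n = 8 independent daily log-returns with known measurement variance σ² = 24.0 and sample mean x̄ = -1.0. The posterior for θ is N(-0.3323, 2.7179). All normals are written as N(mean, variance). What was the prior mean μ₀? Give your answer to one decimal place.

μ₀ = 6.1

The posterior mean is a precision-weighted average: μ_n = (τ₀μ₀ + τ_data·x̄)/(τ₀+τ_data), with τ₀=1/σ₀² and τ_data=n/σ².
Here τ₀ = 1/28.9 = 0.034602 and τ_data = 8/24.0 = 0.333333, so τ_n = 0.367935.
Rearranging for μ₀: μ₀ = (μ_n·τ_n − τ_data·x̄)/τ₀ = (-0.3323·0.367935 − 0.333333·-1.0) / 0.034602 = 0.211068/0.034602 ≈ 6.1.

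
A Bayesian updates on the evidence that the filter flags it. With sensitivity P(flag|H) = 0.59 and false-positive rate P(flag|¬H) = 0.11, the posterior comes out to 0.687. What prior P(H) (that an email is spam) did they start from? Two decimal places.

In odds form, posterior odds = prior odds × likelihood ratio, so prior odds = posterior odds ÷ LR.
Posterior odds = 0.687/(1−0.687) = 2.1949. LR = 0.59/0.11 = 5.3636.
Prior odds = 2.1949/5.3636 = 0.4092, so P(H) = 0.4092/(1+0.4092) ≈ 0.29.

P(H) = 0.29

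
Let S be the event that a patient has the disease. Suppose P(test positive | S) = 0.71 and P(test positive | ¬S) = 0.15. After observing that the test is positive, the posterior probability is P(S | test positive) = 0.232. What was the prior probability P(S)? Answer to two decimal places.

In odds form, posterior odds = prior odds × likelihood ratio, so prior odds = posterior odds ÷ LR.
Posterior odds = 0.232/(1−0.232) = 0.3021. LR = 0.71/0.15 = 4.7333.
Prior odds = 0.3021/4.7333 = 0.0638, so P(S) = 0.0638/(1+0.0638) ≈ 0.06.

P(S) = 0.06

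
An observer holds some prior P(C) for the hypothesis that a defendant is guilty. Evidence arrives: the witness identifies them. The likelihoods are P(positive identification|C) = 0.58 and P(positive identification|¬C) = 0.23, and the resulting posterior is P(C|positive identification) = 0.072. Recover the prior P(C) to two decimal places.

P(C) = 0.03

Bayes' rule in odds form gives O(C|E) = O(C)·[P(E|C)/P(E|¬C)], hence O(C) = O(C|E)/LR.
Posterior odds = 0.072/(1−0.072) = 0.0776. LR = 0.58/0.23 = 2.5217.
Prior odds = 0.0776/2.5217 = 0.0308, so P(C) = 0.0308/(1+0.0308) ≈ 0.03.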